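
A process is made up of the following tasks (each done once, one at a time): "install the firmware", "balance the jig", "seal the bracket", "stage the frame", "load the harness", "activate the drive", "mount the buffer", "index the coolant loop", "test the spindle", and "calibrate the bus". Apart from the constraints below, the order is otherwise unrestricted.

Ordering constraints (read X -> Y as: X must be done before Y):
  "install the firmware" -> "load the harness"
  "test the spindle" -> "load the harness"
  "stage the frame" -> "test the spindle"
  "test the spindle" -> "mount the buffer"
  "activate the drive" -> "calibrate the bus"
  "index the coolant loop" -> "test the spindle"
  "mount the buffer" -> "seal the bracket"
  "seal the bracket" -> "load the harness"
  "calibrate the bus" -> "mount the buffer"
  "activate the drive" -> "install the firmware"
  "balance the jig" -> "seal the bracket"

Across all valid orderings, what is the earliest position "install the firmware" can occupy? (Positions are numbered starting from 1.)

Working backwards through the constraints from "install the firmware", its only required predecessor is "activate the drive".
So at minimum 1 task comes before "install the firmware", putting "install the firmware" no earlier than position 2. That position is achievable by scheduling exactly that predecessor first.

2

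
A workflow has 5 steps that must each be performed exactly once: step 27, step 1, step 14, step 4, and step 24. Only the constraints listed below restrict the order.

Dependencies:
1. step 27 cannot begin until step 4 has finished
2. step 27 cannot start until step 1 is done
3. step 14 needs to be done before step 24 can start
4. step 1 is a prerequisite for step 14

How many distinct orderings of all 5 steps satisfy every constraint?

The steps with no prerequisites are step 1, step 4; any of them can be placed first.
Counting all ways to extend the partial order to a total order gives 9.

9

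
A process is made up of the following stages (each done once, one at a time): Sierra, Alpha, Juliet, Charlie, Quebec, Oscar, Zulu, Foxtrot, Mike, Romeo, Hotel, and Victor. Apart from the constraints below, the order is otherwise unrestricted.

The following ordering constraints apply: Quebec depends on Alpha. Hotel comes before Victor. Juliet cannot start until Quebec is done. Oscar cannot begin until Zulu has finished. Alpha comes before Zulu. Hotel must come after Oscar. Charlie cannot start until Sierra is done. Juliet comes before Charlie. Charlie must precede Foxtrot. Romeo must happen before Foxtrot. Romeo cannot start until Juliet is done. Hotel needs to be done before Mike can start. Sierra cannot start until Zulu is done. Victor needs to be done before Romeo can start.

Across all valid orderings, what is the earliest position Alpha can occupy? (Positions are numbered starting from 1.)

1

Alpha has no prerequisites at all, so it can go in position 1.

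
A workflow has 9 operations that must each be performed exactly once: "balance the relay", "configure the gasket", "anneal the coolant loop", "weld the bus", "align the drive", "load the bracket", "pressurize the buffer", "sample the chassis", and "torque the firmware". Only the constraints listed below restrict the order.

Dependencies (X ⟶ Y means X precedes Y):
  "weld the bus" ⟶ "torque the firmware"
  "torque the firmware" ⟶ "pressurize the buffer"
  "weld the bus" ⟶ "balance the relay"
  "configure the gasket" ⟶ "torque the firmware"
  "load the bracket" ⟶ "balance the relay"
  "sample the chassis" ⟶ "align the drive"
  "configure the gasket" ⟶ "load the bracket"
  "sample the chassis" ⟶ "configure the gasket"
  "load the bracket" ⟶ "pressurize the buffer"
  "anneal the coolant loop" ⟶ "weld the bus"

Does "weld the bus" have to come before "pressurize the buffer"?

Yes

There is a constraint chain "weld the bus" → "torque the firmware" → "pressurize the buffer".
So "weld the bus" must precede "pressurize the buffer" in any valid ordering.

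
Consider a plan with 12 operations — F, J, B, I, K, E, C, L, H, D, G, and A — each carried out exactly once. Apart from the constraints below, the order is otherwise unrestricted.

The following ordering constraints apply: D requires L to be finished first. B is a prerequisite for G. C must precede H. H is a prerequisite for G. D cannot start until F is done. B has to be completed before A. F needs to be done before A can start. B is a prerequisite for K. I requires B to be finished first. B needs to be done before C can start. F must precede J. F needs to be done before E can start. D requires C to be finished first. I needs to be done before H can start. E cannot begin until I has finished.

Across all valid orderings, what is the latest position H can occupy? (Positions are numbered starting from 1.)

11

Following the constraints forward from H, its only required successor is G.
So at least 1 operation follows H, putting H no later than position 11. That position is achievable by scheduling everything else first.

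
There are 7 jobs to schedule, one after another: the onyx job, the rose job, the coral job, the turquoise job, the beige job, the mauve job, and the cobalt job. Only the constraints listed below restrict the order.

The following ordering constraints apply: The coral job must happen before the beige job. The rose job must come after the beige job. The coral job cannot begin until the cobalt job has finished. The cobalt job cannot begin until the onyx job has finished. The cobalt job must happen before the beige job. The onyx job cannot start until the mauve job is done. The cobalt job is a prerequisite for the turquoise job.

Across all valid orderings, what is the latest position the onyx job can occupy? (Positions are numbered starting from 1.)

The jobs that are forced after the onyx job, directly or by a chain of constraints, are the rose job, the coral job, the turquoise job, the beige job, the cobalt job. That's 5 jobs.
So at least 5 jobs follow the onyx job, putting the onyx job no later than position 2. That position is achievable by scheduling everything else first.

2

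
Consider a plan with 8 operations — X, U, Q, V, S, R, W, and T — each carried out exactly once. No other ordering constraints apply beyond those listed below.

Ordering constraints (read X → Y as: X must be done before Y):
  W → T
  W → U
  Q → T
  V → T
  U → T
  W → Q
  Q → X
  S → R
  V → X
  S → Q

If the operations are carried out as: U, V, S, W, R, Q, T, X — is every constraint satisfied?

In the proposed order, U appears before W.
That contradicts the constraint that W must precede U.

No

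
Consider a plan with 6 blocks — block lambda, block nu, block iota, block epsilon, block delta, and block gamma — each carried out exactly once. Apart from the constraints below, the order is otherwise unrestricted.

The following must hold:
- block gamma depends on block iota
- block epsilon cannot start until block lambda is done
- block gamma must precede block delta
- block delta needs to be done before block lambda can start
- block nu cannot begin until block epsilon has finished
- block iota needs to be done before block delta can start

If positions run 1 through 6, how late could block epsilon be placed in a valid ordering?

The only block forced after block epsilon (directly or by a chain) is block nu.
With 1 mandatory successor out of 6 blocks total, the latest slot for block epsilon is 6−1 = 5, and it's reachable by doing all non-successors before block epsilon.

5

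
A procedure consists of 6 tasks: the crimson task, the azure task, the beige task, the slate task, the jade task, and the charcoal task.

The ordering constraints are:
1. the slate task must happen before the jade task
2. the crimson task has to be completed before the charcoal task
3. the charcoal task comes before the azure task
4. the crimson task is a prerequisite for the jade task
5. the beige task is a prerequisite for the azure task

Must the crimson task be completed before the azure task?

Following the dependencies: the crimson task → the charcoal task → the azure task.
So the crimson task must precede the azure task in any valid ordering.

Yes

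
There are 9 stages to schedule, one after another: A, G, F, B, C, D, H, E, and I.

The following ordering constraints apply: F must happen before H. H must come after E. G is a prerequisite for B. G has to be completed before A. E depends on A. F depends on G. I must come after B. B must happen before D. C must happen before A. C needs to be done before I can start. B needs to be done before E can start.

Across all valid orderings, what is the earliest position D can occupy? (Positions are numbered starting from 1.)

3

Every stage that must precede D has to come before it. Tracing all chains that end at D, those stages are: G, B — 2 in total.
So at minimum 2 stages come before D, putting D no earlier than position 3. That position is achievable by scheduling exactly those predecessors first.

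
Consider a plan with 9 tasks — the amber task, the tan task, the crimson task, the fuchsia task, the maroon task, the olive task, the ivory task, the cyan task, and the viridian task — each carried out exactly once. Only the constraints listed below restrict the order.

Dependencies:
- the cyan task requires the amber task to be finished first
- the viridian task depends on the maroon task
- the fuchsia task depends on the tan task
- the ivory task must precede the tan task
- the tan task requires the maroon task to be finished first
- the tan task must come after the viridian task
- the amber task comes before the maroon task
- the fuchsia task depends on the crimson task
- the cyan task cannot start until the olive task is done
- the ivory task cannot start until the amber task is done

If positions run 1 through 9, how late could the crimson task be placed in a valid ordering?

The only task forced after the crimson task (directly or by a chain) is the fuchsia task.
With 1 mandatory successor out of 9 tasks total, the latest slot for the crimson task is 9−1 = 8, and it's reachable by doing all non-successors before the crimson task.

8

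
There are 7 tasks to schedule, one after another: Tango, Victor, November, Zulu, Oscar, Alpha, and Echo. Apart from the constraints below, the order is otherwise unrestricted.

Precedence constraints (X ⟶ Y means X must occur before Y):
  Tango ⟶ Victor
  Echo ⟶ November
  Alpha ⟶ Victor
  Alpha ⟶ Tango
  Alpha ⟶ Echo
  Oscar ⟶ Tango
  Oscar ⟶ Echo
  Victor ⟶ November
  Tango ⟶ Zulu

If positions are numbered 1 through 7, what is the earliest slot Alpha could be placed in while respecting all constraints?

Nothing is required before Alpha; it can be the very first task.

1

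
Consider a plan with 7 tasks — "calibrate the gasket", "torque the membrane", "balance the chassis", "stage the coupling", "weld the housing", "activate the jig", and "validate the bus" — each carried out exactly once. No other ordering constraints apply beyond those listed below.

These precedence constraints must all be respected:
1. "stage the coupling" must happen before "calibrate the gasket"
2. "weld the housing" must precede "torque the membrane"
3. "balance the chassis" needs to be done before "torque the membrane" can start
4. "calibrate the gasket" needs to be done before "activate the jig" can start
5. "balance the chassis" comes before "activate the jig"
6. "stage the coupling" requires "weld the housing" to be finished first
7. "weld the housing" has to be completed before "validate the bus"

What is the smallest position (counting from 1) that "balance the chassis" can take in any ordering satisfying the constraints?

1

"balance the chassis" has no prerequisites at all, so it can go in position 1.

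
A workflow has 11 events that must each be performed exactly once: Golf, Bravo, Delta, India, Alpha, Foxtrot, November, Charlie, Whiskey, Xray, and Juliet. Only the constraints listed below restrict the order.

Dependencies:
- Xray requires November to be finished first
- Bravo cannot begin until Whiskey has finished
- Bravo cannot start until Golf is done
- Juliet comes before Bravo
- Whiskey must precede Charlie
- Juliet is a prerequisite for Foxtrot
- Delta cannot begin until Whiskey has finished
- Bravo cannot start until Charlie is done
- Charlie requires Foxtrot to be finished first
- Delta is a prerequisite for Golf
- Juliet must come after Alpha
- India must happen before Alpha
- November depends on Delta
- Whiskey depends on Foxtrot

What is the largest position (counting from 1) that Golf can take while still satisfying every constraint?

Following the constraints forward from Golf, its only required successor is Bravo.
So at least 1 event follows Golf, putting Golf no later than position 10. That position is achievable by scheduling everything else first.

10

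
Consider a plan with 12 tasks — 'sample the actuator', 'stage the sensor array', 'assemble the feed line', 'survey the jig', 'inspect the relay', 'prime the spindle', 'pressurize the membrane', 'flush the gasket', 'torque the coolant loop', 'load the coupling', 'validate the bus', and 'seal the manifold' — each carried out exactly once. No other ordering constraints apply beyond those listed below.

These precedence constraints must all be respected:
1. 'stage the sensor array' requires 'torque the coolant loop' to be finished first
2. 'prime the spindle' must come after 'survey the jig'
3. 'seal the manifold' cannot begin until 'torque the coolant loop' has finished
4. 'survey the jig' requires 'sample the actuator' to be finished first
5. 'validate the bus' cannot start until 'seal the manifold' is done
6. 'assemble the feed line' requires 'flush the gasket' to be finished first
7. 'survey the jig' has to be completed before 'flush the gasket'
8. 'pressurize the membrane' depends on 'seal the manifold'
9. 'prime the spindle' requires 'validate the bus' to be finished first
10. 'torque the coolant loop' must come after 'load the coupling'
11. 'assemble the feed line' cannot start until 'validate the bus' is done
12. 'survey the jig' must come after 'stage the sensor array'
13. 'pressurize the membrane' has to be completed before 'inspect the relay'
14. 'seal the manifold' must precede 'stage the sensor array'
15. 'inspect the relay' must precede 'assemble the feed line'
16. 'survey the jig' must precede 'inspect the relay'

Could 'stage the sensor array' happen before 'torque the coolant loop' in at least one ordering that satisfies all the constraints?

Following 'torque the coolant loop' → 'stage the sensor array', 'torque the coolant loop' must precede 'stage the sensor array' in every valid ordering.
Hence 'stage the sensor array' can never be scheduled before 'torque the coolant loop'.

No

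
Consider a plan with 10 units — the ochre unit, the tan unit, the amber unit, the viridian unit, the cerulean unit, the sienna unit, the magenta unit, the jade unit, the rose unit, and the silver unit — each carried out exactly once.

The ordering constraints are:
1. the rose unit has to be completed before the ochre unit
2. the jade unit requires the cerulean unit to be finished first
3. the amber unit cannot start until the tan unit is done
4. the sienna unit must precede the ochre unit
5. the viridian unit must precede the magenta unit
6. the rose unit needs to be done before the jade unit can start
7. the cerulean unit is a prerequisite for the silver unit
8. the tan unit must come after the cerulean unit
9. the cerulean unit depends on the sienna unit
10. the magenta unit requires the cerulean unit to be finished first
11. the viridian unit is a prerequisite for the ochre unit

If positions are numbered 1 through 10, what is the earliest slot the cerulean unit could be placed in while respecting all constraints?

2

The only unit forced before the cerulean unit (directly or transitively) is the sienna unit.
With 1 mandatory predecessor, the earliest the cerulean unit can sit is position 1+1 = 2, and placing just that one first achieves it.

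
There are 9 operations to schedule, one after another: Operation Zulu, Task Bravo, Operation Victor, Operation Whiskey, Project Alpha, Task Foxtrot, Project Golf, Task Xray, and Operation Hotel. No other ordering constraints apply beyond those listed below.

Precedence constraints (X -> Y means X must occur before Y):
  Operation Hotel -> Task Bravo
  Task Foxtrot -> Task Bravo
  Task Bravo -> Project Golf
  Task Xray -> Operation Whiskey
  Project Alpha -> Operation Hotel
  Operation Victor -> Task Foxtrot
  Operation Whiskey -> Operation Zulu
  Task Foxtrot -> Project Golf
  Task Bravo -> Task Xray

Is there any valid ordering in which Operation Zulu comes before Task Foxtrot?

There is a dependency chain Task Foxtrot → Task Bravo → Task Xray → Operation Whiskey → Operation Zulu, so Operation Zulu always comes after Task Foxtrot.
Hence Operation Zulu can never be scheduled before Task Foxtrot.

No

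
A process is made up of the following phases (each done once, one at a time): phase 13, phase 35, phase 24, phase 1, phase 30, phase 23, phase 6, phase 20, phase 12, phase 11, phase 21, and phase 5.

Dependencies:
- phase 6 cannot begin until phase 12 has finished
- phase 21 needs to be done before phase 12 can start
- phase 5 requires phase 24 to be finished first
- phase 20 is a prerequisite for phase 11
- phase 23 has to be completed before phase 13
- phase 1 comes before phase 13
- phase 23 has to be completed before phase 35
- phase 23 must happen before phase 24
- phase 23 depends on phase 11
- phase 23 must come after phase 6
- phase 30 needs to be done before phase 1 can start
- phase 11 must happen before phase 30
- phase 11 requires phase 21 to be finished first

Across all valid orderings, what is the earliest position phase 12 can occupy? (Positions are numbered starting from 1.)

Working backwards through the constraints from phase 12, its only required predecessor is phase 21.
So at minimum 1 phase comes before phase 12, putting phase 12 no earlier than position 2. That position is achievable by scheduling exactly that predecessor first.

2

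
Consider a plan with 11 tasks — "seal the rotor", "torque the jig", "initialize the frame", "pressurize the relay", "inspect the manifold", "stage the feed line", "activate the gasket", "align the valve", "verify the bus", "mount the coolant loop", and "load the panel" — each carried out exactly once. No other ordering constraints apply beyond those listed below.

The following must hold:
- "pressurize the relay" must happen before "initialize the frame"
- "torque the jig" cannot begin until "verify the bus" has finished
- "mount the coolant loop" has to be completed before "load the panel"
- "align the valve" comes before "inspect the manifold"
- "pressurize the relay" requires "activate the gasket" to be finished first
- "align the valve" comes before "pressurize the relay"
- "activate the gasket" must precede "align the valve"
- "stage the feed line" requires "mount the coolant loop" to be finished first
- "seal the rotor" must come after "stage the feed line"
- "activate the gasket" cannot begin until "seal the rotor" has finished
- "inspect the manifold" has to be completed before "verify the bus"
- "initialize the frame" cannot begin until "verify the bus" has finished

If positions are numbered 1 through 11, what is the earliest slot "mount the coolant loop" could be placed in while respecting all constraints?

Nothing is required before "mount the coolant loop"; it can be the very first task.

1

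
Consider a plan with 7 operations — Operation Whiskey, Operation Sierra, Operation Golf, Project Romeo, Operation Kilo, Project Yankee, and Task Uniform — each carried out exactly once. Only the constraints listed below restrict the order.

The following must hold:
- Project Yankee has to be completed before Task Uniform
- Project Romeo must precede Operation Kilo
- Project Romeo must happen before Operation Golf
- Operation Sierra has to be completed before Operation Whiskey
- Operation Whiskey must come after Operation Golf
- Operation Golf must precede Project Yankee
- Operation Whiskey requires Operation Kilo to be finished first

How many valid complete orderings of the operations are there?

The operations with no prerequisites are Operation Sierra, Project Romeo; any of them can be placed first.
Systematically extending each partial ordering one operation at a time and counting, there are 47 complete orderings.

47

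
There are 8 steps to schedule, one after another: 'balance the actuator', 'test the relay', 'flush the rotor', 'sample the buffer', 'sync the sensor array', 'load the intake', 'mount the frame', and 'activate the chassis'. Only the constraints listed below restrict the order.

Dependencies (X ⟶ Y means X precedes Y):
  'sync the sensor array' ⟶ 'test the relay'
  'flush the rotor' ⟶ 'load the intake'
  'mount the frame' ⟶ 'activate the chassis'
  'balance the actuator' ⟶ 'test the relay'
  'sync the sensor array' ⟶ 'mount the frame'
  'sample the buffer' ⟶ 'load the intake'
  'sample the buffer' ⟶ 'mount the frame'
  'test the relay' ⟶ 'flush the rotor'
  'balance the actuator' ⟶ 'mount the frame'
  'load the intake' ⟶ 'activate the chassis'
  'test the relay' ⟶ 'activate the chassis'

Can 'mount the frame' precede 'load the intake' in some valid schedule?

Nothing in the constraints forces 'load the intake' before 'mount the frame' — there is no chain from 'load the intake' to 'mount the frame'.
That means at least one valid schedule has 'mount the frame' before 'load the intake'.

Yes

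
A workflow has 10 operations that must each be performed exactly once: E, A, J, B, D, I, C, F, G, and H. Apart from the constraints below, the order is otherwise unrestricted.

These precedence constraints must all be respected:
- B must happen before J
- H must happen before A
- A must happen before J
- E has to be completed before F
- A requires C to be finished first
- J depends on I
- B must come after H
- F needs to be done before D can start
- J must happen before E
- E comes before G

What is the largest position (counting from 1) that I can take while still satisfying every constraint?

The operations that are forced after I, directly or by a chain of constraints, are E, J, D, F, G. That's 5 operations.
So at least 5 operations follow I, putting I no later than position 5. That position is achievable by scheduling everything else first.

5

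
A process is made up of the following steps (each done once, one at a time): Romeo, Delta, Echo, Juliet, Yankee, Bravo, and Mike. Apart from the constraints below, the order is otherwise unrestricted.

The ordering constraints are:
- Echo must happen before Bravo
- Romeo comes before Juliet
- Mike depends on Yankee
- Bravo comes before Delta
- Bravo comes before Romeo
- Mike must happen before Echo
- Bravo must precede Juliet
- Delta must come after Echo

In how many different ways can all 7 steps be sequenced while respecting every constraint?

3

Only Yankee has no prerequisites, so it must go first.
Systematically extending each partial ordering one step at a time and counting, there are 3 complete orderings.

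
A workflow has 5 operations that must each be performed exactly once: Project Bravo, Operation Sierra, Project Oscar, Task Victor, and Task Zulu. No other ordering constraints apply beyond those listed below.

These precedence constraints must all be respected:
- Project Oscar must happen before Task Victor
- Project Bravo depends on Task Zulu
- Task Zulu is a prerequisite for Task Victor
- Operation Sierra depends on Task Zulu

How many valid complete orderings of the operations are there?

2 operations have no prerequisites (Project Oscar, Task Zulu), so any of them could come first.
Counting all ways to extend the partial order to a total order gives 18.

18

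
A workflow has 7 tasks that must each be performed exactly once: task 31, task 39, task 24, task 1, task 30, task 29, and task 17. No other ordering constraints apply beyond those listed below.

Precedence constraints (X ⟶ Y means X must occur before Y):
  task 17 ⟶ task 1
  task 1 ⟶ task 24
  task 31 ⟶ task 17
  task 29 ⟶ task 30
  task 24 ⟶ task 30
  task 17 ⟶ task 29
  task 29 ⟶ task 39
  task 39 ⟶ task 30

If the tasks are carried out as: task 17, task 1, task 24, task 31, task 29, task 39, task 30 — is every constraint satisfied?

In the proposed order, task 17 appears before task 31.
That contradicts the constraint that task 31 must precede task 17.

No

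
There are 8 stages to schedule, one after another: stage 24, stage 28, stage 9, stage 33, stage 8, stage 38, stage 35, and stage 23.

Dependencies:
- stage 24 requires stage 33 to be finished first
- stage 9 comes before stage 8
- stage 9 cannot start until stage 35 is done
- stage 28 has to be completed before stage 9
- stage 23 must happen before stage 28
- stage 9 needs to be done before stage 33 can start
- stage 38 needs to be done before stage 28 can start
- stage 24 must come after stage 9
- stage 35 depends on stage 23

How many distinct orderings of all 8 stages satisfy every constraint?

2 stages have no prerequisites (stage 38, stage 23), so any of them could come first.
Enumerating by repeatedly choosing an available stage (one whose prerequisites are all placed) gives 15 distinct complete orderings.

15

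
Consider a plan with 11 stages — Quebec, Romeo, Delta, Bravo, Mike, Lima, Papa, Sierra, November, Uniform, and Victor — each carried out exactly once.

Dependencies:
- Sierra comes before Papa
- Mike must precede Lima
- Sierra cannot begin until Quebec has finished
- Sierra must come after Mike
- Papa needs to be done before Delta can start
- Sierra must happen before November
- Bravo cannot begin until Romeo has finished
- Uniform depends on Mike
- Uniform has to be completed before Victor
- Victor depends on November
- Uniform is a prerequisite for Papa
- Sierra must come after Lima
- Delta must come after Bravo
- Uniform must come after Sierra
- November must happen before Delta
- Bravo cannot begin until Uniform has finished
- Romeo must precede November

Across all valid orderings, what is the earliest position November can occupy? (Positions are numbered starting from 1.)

6

Every stage that must precede November has to come before it. Tracing all chains that end at November, those stages are: Quebec, Romeo, Mike, Lima, Sierra — 5 in total.
With 5 mandatory predecessors, the earliest November can sit is position 5+1 = 6, and placing just those 5 first achieves it.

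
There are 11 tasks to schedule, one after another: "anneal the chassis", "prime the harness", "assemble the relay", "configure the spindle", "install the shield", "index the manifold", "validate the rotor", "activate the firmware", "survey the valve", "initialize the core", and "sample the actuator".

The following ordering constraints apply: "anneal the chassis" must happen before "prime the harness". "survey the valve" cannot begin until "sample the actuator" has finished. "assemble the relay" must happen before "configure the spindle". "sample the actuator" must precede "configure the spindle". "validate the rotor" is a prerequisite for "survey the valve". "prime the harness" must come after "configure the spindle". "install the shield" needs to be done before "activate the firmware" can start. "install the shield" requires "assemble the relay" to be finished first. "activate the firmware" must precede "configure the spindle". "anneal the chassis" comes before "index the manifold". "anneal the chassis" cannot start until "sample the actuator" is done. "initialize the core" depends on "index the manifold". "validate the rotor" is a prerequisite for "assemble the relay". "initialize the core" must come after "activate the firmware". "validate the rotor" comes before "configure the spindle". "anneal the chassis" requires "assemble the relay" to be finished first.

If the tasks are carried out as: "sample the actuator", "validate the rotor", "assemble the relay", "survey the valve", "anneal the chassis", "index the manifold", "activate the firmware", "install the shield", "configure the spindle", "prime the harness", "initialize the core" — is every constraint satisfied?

No

Here "install the shield" comes after "activate the firmware".
But one of the constraints requires "install the shield" before "activate the firmware", so this ordering violates it.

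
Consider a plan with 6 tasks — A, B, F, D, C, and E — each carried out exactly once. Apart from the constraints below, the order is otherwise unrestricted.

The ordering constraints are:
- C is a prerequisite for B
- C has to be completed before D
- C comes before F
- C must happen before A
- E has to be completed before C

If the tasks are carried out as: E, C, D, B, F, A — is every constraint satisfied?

Yes

Going through the constraints one by one, each required predecessor appears earlier in the sequence than its dependent — e.g. C (position 2) is before A (position 6), as required.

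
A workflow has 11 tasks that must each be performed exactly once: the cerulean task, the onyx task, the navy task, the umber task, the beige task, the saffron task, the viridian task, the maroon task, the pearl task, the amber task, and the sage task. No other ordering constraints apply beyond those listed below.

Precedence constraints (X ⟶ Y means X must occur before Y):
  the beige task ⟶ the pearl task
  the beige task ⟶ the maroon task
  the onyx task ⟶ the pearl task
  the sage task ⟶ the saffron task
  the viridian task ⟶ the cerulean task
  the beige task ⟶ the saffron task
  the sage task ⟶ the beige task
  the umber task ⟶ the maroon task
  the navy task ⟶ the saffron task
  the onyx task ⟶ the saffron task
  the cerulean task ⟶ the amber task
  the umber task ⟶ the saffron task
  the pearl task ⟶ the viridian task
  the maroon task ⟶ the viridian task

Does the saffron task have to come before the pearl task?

Nothing in the constraints links the saffron task and the pearl task; they are unordered relative to each other.
There exist valid orderings with the pearl task before the saffron task, so the saffron task is not required to come first.

No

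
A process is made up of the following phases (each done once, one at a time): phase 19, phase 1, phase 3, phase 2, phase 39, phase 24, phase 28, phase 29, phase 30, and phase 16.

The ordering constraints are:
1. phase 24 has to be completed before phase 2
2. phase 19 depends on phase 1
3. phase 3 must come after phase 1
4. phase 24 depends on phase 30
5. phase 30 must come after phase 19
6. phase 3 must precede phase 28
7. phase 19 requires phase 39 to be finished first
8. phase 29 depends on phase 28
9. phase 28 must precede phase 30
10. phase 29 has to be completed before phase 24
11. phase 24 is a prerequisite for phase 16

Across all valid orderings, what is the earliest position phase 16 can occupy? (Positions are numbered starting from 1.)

9

Working backwards through the constraints from phase 16, its full set of required predecessors is phase 19, phase 1, phase 3, phase 39, phase 24, phase 28, phase 29, phase 30 — 8 of them.
So at minimum 8 phases come before phase 16, putting phase 16 no earlier than position 9. That position is achievable by scheduling exactly those predecessors first.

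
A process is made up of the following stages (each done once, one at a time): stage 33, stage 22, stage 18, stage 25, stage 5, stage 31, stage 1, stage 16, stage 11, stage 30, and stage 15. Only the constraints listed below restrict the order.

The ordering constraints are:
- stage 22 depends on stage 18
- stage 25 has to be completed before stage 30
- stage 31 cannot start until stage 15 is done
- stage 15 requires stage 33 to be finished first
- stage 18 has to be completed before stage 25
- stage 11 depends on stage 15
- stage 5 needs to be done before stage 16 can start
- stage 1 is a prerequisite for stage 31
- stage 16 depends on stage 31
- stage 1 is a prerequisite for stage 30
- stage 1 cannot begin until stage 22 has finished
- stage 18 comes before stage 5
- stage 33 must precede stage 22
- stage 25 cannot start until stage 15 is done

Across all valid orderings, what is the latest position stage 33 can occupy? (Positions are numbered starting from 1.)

Following every chain forward from stage 33, the stages that must come later are stage 22, stage 25, stage 31, stage 1, stage 16, stage 11, stage 30, stage 15 — 8 of them.
So at least 8 stages follow stage 33, putting stage 33 no later than position 3. That position is achievable by scheduling everything else first.

3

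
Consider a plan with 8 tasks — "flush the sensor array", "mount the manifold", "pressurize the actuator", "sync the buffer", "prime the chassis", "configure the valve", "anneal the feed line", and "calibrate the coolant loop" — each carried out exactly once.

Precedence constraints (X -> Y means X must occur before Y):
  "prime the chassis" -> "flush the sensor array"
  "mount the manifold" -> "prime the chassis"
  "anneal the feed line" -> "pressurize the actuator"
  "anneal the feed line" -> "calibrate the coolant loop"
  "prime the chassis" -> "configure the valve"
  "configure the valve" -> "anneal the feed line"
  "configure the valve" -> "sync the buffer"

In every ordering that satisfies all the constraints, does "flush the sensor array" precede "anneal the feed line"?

No chain of constraints connects "flush the sensor array" to "anneal the feed line" in either direction.
A valid ordering placing "anneal the feed line" before "flush the sensor array" exists, so the answer is no.

No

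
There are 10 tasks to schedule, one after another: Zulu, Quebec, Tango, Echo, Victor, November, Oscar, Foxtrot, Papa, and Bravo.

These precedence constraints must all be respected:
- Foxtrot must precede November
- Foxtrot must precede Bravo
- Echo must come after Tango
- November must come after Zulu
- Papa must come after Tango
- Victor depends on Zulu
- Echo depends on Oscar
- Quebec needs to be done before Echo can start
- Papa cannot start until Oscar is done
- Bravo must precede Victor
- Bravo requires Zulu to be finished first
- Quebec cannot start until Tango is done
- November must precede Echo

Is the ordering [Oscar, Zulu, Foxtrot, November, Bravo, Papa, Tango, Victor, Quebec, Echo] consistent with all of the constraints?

No

The sequence places Papa ahead of Tango.
That contradicts the constraint that Tango must precede Papa.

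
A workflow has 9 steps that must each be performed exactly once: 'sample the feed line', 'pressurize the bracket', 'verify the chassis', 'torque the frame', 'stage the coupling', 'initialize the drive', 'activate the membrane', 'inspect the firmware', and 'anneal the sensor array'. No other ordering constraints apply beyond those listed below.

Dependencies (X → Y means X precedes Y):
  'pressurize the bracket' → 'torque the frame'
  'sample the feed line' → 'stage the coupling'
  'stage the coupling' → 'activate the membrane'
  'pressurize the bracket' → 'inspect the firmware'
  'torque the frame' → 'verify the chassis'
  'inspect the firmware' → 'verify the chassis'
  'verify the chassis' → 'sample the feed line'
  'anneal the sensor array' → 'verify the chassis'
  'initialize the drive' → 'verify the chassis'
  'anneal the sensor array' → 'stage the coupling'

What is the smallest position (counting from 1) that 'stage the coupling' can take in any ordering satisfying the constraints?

8

The steps that are forced before 'stage the coupling', directly or transitively, are 'sample the feed line', 'pressurize the bracket', 'verify the chassis', 'torque the frame', 'initialize the drive', 'inspect the firmware', 'anneal the sensor array'. That's 7 steps.
With 7 mandatory predecessors, the earliest 'stage the coupling' can sit is position 7+1 = 8, and placing just those 7 first achieves it.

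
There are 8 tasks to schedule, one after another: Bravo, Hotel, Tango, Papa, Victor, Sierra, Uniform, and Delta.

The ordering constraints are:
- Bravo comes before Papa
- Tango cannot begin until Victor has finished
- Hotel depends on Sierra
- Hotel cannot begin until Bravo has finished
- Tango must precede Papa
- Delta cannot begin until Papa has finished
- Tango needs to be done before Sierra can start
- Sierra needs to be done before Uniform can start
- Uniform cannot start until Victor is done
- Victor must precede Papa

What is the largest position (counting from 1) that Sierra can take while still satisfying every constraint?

Following every chain forward from Sierra, the tasks that must come later are Hotel, Uniform — 2 of them.
With 2 mandatory successors out of 8 tasks total, the latest slot for Sierra is 8−2 = 6, and it's reachable by doing all non-successors before Sierra.

6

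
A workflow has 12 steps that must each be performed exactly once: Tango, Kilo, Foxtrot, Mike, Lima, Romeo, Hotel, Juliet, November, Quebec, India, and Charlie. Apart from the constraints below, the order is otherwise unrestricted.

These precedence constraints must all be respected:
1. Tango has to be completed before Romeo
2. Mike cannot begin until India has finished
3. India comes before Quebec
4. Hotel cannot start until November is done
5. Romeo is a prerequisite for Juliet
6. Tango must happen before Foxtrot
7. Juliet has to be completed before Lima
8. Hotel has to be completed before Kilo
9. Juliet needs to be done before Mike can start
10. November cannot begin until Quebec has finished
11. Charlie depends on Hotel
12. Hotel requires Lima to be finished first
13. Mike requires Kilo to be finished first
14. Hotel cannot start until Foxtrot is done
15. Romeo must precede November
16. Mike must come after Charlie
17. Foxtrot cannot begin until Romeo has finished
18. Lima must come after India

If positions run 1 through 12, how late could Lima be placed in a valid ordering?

The steps that are forced after Lima, directly or by a chain of constraints, are Kilo, Mike, Hotel, Charlie. That's 4 steps.
With 4 mandatory successors out of 12 steps total, the latest slot for Lima is 12−4 = 8, and it's reachable by doing all non-successors before Lima.

8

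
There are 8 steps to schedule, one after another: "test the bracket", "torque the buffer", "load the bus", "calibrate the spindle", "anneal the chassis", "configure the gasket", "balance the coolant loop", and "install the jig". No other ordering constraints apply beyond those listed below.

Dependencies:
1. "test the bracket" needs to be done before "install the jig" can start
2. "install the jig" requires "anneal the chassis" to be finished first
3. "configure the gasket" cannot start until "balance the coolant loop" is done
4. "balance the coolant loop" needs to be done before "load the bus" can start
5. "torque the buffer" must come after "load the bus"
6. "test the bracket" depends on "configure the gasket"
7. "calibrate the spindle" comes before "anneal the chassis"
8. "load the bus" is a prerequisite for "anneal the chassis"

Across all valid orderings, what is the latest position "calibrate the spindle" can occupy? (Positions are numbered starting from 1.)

6

Following every chain forward from "calibrate the spindle", the steps that must come later are "anneal the chassis", "install the jig" — 2 of them.
So at least 2 steps follow "calibrate the spindle", putting "calibrate the spindle" no later than position 6. That position is achievable by scheduling everything else first.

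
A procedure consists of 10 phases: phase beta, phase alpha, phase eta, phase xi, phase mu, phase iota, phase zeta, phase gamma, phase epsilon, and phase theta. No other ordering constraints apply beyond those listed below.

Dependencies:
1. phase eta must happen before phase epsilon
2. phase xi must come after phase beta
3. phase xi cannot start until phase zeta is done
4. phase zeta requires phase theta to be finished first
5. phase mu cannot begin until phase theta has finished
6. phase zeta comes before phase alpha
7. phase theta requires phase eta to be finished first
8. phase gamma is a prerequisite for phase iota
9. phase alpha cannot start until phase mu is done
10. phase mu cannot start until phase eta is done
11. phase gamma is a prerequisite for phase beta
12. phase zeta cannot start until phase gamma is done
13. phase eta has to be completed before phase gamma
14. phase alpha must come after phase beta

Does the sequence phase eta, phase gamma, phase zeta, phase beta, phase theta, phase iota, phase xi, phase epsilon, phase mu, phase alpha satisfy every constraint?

Here phase theta comes after phase zeta.
Since phase theta is required before phase zeta, the ordering is invalid.

No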